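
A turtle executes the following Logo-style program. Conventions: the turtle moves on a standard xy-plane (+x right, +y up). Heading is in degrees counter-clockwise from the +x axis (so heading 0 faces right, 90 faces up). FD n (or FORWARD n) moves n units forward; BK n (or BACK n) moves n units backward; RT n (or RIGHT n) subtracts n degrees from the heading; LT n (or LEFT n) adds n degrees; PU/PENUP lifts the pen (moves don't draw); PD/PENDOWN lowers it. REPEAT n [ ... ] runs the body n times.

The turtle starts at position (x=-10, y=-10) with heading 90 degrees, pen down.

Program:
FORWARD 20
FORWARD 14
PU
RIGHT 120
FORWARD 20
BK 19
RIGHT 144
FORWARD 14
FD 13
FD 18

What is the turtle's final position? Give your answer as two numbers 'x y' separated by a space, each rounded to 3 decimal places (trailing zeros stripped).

Answer: -53.887 18.796

Derivation:
Executing turtle program step by step:
Start: pos=(-10,-10), heading=90, pen down
FD 20: (-10,-10) -> (-10,10) [heading=90, draw]
FD 14: (-10,10) -> (-10,24) [heading=90, draw]
PU: pen up
RT 120: heading 90 -> 330
FD 20: (-10,24) -> (7.321,14) [heading=330, move]
BK 19: (7.321,14) -> (-9.134,23.5) [heading=330, move]
RT 144: heading 330 -> 186
FD 14: (-9.134,23.5) -> (-23.057,22.037) [heading=186, move]
FD 13: (-23.057,22.037) -> (-35.986,20.678) [heading=186, move]
FD 18: (-35.986,20.678) -> (-53.887,18.796) [heading=186, move]
Final: pos=(-53.887,18.796), heading=186, 2 segment(s) drawn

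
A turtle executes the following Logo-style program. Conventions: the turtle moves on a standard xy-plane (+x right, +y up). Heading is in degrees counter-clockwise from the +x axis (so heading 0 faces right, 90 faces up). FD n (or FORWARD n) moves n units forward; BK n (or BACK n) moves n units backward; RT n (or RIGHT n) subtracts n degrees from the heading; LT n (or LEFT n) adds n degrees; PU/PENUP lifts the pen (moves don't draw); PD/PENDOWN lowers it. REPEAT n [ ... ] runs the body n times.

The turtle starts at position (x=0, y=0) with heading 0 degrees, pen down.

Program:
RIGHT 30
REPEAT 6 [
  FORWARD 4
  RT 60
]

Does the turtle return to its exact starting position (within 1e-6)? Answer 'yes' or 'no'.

Executing turtle program step by step:
Start: pos=(0,0), heading=0, pen down
RT 30: heading 0 -> 330
REPEAT 6 [
  -- iteration 1/6 --
  FD 4: (0,0) -> (3.464,-2) [heading=330, draw]
  RT 60: heading 330 -> 270
  -- iteration 2/6 --
  FD 4: (3.464,-2) -> (3.464,-6) [heading=270, draw]
  RT 60: heading 270 -> 210
  -- iteration 3/6 --
  FD 4: (3.464,-6) -> (0,-8) [heading=210, draw]
  RT 60: heading 210 -> 150
  -- iteration 4/6 --
  FD 4: (0,-8) -> (-3.464,-6) [heading=150, draw]
  RT 60: heading 150 -> 90
  -- iteration 5/6 --
  FD 4: (-3.464,-6) -> (-3.464,-2) [heading=90, draw]
  RT 60: heading 90 -> 30
  -- iteration 6/6 --
  FD 4: (-3.464,-2) -> (0,0) [heading=30, draw]
  RT 60: heading 30 -> 330
]
Final: pos=(0,0), heading=330, 6 segment(s) drawn

Start position: (0, 0)
Final position: (0, 0)
Distance = 0; < 1e-6 -> CLOSED

Answer: yes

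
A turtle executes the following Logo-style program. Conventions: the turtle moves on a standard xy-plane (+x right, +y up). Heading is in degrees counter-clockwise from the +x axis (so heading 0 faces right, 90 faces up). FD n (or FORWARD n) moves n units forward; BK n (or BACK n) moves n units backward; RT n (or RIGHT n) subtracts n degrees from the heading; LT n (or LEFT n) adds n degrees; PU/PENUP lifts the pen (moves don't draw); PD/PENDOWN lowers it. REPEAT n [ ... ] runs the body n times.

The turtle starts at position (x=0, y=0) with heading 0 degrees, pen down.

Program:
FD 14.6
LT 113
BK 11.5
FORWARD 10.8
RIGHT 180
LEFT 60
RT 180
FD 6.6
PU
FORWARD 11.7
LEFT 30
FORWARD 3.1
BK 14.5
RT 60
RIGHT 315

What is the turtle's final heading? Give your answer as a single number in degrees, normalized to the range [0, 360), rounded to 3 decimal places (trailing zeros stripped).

Executing turtle program step by step:
Start: pos=(0,0), heading=0, pen down
FD 14.6: (0,0) -> (14.6,0) [heading=0, draw]
LT 113: heading 0 -> 113
BK 11.5: (14.6,0) -> (19.093,-10.586) [heading=113, draw]
FD 10.8: (19.093,-10.586) -> (14.874,-0.644) [heading=113, draw]
RT 180: heading 113 -> 293
LT 60: heading 293 -> 353
RT 180: heading 353 -> 173
FD 6.6: (14.874,-0.644) -> (8.323,0.16) [heading=173, draw]
PU: pen up
FD 11.7: (8.323,0.16) -> (-3.29,1.586) [heading=173, move]
LT 30: heading 173 -> 203
FD 3.1: (-3.29,1.586) -> (-6.144,0.375) [heading=203, move]
BK 14.5: (-6.144,0.375) -> (7.204,6.04) [heading=203, move]
RT 60: heading 203 -> 143
RT 315: heading 143 -> 188
Final: pos=(7.204,6.04), heading=188, 4 segment(s) drawn

Answer: 188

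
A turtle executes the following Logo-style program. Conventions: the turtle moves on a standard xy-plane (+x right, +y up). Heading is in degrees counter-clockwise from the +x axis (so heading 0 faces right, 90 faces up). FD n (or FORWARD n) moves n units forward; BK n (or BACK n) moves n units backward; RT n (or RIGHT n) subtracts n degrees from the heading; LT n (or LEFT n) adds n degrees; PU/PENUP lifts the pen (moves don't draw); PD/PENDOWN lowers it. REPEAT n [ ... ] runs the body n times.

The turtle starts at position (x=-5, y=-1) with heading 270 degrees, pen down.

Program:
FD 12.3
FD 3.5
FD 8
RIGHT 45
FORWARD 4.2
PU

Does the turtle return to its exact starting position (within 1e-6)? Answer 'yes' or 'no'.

Answer: no

Derivation:
Executing turtle program step by step:
Start: pos=(-5,-1), heading=270, pen down
FD 12.3: (-5,-1) -> (-5,-13.3) [heading=270, draw]
FD 3.5: (-5,-13.3) -> (-5,-16.8) [heading=270, draw]
FD 8: (-5,-16.8) -> (-5,-24.8) [heading=270, draw]
RT 45: heading 270 -> 225
FD 4.2: (-5,-24.8) -> (-7.97,-27.77) [heading=225, draw]
PU: pen up
Final: pos=(-7.97,-27.77), heading=225, 4 segment(s) drawn

Start position: (-5, -1)
Final position: (-7.97, -27.77)
Distance = 26.934; >= 1e-6 -> NOT closed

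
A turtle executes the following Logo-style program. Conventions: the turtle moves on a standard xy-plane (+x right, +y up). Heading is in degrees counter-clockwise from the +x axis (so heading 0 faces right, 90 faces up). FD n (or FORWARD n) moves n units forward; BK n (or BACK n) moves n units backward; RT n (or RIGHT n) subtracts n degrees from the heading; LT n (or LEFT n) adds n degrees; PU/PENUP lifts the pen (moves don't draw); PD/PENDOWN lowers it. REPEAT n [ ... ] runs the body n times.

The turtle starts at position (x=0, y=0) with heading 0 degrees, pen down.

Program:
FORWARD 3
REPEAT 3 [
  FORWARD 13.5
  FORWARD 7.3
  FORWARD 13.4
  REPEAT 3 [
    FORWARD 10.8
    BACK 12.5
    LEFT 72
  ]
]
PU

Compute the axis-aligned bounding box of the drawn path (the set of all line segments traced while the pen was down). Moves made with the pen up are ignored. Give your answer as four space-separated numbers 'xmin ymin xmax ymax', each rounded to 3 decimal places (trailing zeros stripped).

Executing turtle program step by step:
Start: pos=(0,0), heading=0, pen down
FD 3: (0,0) -> (3,0) [heading=0, draw]
REPEAT 3 [
  -- iteration 1/3 --
  FD 13.5: (3,0) -> (16.5,0) [heading=0, draw]
  FD 7.3: (16.5,0) -> (23.8,0) [heading=0, draw]
  FD 13.4: (23.8,0) -> (37.2,0) [heading=0, draw]
  REPEAT 3 [
    -- iteration 1/3 --
    FD 10.8: (37.2,0) -> (48,0) [heading=0, draw]
    BK 12.5: (48,0) -> (35.5,0) [heading=0, draw]
    LT 72: heading 0 -> 72
    -- iteration 2/3 --
    FD 10.8: (35.5,0) -> (38.837,10.271) [heading=72, draw]
    BK 12.5: (38.837,10.271) -> (34.975,-1.617) [heading=72, draw]
    LT 72: heading 72 -> 144
    -- iteration 3/3 --
    FD 10.8: (34.975,-1.617) -> (26.237,4.731) [heading=144, draw]
    BK 12.5: (26.237,4.731) -> (36.35,-2.616) [heading=144, draw]
    LT 72: heading 144 -> 216
  ]
  -- iteration 2/3 --
  FD 13.5: (36.35,-2.616) -> (25.428,-10.551) [heading=216, draw]
  FD 7.3: (25.428,-10.551) -> (19.522,-14.842) [heading=216, draw]
  FD 13.4: (19.522,-14.842) -> (8.682,-22.718) [heading=216, draw]
  REPEAT 3 [
    -- iteration 1/3 --
    FD 10.8: (8.682,-22.718) -> (-0.056,-29.066) [heading=216, draw]
    BK 12.5: (-0.056,-29.066) -> (10.057,-21.719) [heading=216, draw]
    LT 72: heading 216 -> 288
    -- iteration 2/3 --
    FD 10.8: (10.057,-21.719) -> (13.394,-31.99) [heading=288, draw]
    BK 12.5: (13.394,-31.99) -> (9.532,-20.102) [heading=288, draw]
    LT 72: heading 288 -> 0
    -- iteration 3/3 --
    FD 10.8: (9.532,-20.102) -> (20.332,-20.102) [heading=0, draw]
    BK 12.5: (20.332,-20.102) -> (7.832,-20.102) [heading=0, draw]
    LT 72: heading 0 -> 72
  ]
  -- iteration 3/3 --
  FD 13.5: (7.832,-20.102) -> (12.003,-7.263) [heading=72, draw]
  FD 7.3: (12.003,-7.263) -> (14.259,-0.32) [heading=72, draw]
  FD 13.4: (14.259,-0.32) -> (18.4,12.424) [heading=72, draw]
  REPEAT 3 [
    -- iteration 1/3 --
    FD 10.8: (18.4,12.424) -> (21.737,22.695) [heading=72, draw]
    BK 12.5: (21.737,22.695) -> (17.875,10.807) [heading=72, draw]
    LT 72: heading 72 -> 144
    -- iteration 2/3 --
    FD 10.8: (17.875,10.807) -> (9.137,17.155) [heading=144, draw]
    BK 12.5: (9.137,17.155) -> (19.25,9.808) [heading=144, draw]
    LT 72: heading 144 -> 216
    -- iteration 3/3 --
    FD 10.8: (19.25,9.808) -> (10.513,3.46) [heading=216, draw]
    BK 12.5: (10.513,3.46) -> (20.625,10.807) [heading=216, draw]
    LT 72: heading 216 -> 288
  ]
]
PU: pen up
Final: pos=(20.625,10.807), heading=288, 28 segment(s) drawn

Segment endpoints: x in {-0.056, 0, 3, 7.832, 8.682, 9.137, 9.532, 10.057, 10.513, 12.003, 13.394, 14.259, 16.5, 17.875, 18.4, 19.25, 19.522, 20.332, 20.625, 21.737, 23.8, 25.428, 26.237, 34.975, 35.5, 36.35, 37.2, 38.837, 48}, y in {-31.99, -29.066, -22.718, -21.719, -20.102, -20.102, -14.842, -10.551, -7.263, -2.616, -1.617, -0.32, 0, 3.46, 4.731, 9.808, 10.271, 10.807, 10.807, 12.424, 17.155, 22.695}
xmin=-0.056, ymin=-31.99, xmax=48, ymax=22.695

Answer: -0.056 -31.99 48 22.695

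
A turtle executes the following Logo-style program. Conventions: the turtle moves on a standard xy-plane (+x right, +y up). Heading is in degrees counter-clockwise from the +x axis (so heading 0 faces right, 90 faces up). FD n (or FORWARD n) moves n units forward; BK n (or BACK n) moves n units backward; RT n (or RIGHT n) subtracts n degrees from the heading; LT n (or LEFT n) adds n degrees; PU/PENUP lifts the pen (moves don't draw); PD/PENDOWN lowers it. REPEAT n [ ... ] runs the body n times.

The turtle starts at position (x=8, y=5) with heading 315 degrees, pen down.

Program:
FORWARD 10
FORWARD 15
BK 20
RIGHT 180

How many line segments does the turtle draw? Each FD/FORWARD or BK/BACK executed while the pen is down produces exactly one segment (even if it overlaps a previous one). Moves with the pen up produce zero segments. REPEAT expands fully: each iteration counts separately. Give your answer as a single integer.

Answer: 3

Derivation:
Executing turtle program step by step:
Start: pos=(8,5), heading=315, pen down
FD 10: (8,5) -> (15.071,-2.071) [heading=315, draw]
FD 15: (15.071,-2.071) -> (25.678,-12.678) [heading=315, draw]
BK 20: (25.678,-12.678) -> (11.536,1.464) [heading=315, draw]
RT 180: heading 315 -> 135
Final: pos=(11.536,1.464), heading=135, 3 segment(s) drawn
Segments drawn: 3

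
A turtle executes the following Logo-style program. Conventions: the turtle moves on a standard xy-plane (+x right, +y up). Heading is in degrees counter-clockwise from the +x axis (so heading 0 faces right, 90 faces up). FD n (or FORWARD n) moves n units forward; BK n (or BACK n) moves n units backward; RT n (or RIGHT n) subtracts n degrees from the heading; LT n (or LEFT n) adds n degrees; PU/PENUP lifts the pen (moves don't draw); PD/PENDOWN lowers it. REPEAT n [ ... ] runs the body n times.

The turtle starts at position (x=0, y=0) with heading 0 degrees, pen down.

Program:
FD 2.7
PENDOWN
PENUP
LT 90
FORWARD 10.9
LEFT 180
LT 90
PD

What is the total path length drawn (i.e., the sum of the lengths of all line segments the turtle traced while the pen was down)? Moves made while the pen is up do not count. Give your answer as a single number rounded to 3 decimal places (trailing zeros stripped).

Executing turtle program step by step:
Start: pos=(0,0), heading=0, pen down
FD 2.7: (0,0) -> (2.7,0) [heading=0, draw]
PD: pen down
PU: pen up
LT 90: heading 0 -> 90
FD 10.9: (2.7,0) -> (2.7,10.9) [heading=90, move]
LT 180: heading 90 -> 270
LT 90: heading 270 -> 0
PD: pen down
Final: pos=(2.7,10.9), heading=0, 1 segment(s) drawn

Segment lengths:
  seg 1: (0,0) -> (2.7,0), length = 2.7
Total = 2.7

Answer: 2.7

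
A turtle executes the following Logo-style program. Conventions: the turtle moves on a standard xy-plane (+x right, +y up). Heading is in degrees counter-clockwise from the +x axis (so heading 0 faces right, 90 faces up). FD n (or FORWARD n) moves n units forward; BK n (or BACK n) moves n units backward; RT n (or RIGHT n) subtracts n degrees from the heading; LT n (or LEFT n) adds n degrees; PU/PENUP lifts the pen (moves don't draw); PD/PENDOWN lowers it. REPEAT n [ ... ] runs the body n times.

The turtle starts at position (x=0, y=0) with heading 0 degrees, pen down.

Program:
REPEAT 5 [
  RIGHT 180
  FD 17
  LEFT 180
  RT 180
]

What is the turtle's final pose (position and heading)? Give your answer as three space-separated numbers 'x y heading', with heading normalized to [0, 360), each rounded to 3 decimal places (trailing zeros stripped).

Answer: -17 0 180

Derivation:
Executing turtle program step by step:
Start: pos=(0,0), heading=0, pen down
REPEAT 5 [
  -- iteration 1/5 --
  RT 180: heading 0 -> 180
  FD 17: (0,0) -> (-17,0) [heading=180, draw]
  LT 180: heading 180 -> 0
  RT 180: heading 0 -> 180
  -- iteration 2/5 --
  RT 180: heading 180 -> 0
  FD 17: (-17,0) -> (0,0) [heading=0, draw]
  LT 180: heading 0 -> 180
  RT 180: heading 180 -> 0
  -- iteration 3/5 --
  RT 180: heading 0 -> 180
  FD 17: (0,0) -> (-17,0) [heading=180, draw]
  LT 180: heading 180 -> 0
  RT 180: heading 0 -> 180
  -- iteration 4/5 --
  RT 180: heading 180 -> 0
  FD 17: (-17,0) -> (0,0) [heading=0, draw]
  LT 180: heading 0 -> 180
  RT 180: heading 180 -> 0
  -- iteration 5/5 --
  RT 180: heading 0 -> 180
  FD 17: (0,0) -> (-17,0) [heading=180, draw]
  LT 180: heading 180 -> 0
  RT 180: heading 0 -> 180
]
Final: pos=(-17,0), heading=180, 5 segment(s) drawn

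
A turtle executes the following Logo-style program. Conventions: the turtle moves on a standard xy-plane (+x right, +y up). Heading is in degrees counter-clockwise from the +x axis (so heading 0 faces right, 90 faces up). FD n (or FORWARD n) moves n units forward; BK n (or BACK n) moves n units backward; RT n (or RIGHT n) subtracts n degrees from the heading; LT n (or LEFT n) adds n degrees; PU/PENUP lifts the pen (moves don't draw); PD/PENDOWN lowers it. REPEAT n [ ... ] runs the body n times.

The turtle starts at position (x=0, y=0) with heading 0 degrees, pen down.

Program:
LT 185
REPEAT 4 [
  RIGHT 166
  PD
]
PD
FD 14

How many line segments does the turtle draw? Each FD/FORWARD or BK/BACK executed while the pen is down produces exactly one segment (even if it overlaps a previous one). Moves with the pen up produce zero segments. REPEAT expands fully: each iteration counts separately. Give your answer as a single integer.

Answer: 1

Derivation:
Executing turtle program step by step:
Start: pos=(0,0), heading=0, pen down
LT 185: heading 0 -> 185
REPEAT 4 [
  -- iteration 1/4 --
  RT 166: heading 185 -> 19
  PD: pen down
  -- iteration 2/4 --
  RT 166: heading 19 -> 213
  PD: pen down
  -- iteration 3/4 --
  RT 166: heading 213 -> 47
  PD: pen down
  -- iteration 4/4 --
  RT 166: heading 47 -> 241
  PD: pen down
]
PD: pen down
FD 14: (0,0) -> (-6.787,-12.245) [heading=241, draw]
Final: pos=(-6.787,-12.245), heading=241, 1 segment(s) drawn
Segments drawn: 1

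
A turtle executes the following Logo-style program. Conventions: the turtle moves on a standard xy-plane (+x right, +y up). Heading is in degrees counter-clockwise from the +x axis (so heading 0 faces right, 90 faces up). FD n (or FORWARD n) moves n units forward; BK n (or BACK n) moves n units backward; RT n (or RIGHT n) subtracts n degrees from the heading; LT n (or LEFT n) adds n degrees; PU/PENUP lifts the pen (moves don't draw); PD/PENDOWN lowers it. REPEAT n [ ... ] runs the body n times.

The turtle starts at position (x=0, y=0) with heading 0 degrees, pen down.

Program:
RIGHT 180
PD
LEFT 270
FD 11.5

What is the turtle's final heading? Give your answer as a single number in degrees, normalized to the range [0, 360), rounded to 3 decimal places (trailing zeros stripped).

Answer: 90

Derivation:
Executing turtle program step by step:
Start: pos=(0,0), heading=0, pen down
RT 180: heading 0 -> 180
PD: pen down
LT 270: heading 180 -> 90
FD 11.5: (0,0) -> (0,11.5) [heading=90, draw]
Final: pos=(0,11.5), heading=90, 1 segment(s) drawn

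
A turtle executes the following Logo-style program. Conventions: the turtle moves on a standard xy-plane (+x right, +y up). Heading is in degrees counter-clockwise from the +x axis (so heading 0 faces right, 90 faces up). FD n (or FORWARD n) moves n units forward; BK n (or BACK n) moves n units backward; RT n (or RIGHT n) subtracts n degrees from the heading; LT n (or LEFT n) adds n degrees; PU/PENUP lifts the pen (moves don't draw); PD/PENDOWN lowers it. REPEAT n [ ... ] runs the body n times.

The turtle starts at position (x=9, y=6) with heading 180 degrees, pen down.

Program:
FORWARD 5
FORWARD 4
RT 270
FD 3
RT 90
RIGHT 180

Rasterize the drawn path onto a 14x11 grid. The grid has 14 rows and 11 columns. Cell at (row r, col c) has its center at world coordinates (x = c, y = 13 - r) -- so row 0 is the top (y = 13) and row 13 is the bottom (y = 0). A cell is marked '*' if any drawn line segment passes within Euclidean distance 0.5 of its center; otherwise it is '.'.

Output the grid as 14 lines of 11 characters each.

Answer: ...........
...........
...........
...........
...........
...........
...........
**********.
*..........
*..........
*..........
...........
...........
...........

Derivation:
Segment 0: (9,6) -> (4,6)
Segment 1: (4,6) -> (0,6)
Segment 2: (0,6) -> (0,3)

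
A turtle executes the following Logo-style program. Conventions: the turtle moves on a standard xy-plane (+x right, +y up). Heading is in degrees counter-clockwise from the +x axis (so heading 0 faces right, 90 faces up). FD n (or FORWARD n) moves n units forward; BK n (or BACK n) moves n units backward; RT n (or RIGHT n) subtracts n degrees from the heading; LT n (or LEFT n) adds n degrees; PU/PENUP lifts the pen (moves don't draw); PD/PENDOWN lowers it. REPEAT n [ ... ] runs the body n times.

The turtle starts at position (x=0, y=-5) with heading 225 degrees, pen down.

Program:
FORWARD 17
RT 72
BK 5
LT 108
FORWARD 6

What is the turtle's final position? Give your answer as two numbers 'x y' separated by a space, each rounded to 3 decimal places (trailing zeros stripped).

Answer: -8.504 -25.217

Derivation:
Executing turtle program step by step:
Start: pos=(0,-5), heading=225, pen down
FD 17: (0,-5) -> (-12.021,-17.021) [heading=225, draw]
RT 72: heading 225 -> 153
BK 5: (-12.021,-17.021) -> (-7.566,-19.291) [heading=153, draw]
LT 108: heading 153 -> 261
FD 6: (-7.566,-19.291) -> (-8.504,-25.217) [heading=261, draw]
Final: pos=(-8.504,-25.217), heading=261, 3 segment(s) drawn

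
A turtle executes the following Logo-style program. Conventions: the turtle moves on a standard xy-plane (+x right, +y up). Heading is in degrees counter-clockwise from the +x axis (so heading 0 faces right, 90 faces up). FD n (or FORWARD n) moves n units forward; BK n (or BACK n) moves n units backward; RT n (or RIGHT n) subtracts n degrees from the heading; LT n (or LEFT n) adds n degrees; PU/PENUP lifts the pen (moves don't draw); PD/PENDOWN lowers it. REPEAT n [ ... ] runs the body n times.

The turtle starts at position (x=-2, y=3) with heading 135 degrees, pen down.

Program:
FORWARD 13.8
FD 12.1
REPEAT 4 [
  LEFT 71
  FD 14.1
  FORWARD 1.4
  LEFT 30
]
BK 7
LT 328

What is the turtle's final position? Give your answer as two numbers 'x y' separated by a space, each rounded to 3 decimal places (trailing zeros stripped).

Answer: -20.833 21.52

Derivation:
Executing turtle program step by step:
Start: pos=(-2,3), heading=135, pen down
FD 13.8: (-2,3) -> (-11.758,12.758) [heading=135, draw]
FD 12.1: (-11.758,12.758) -> (-20.314,21.314) [heading=135, draw]
REPEAT 4 [
  -- iteration 1/4 --
  LT 71: heading 135 -> 206
  FD 14.1: (-20.314,21.314) -> (-32.987,15.133) [heading=206, draw]
  FD 1.4: (-32.987,15.133) -> (-34.245,14.519) [heading=206, draw]
  LT 30: heading 206 -> 236
  -- iteration 2/4 --
  LT 71: heading 236 -> 307
  FD 14.1: (-34.245,14.519) -> (-25.76,3.259) [heading=307, draw]
  FD 1.4: (-25.76,3.259) -> (-24.917,2.14) [heading=307, draw]
  LT 30: heading 307 -> 337
  -- iteration 3/4 --
  LT 71: heading 337 -> 48
  FD 14.1: (-24.917,2.14) -> (-15.482,12.619) [heading=48, draw]
  FD 1.4: (-15.482,12.619) -> (-14.546,13.659) [heading=48, draw]
  LT 30: heading 48 -> 78
  -- iteration 4/4 --
  LT 71: heading 78 -> 149
  FD 14.1: (-14.546,13.659) -> (-26.632,20.921) [heading=149, draw]
  FD 1.4: (-26.632,20.921) -> (-27.832,21.642) [heading=149, draw]
  LT 30: heading 149 -> 179
]
BK 7: (-27.832,21.642) -> (-20.833,21.52) [heading=179, draw]
LT 328: heading 179 -> 147
Final: pos=(-20.833,21.52), heading=147, 11 segment(s) drawn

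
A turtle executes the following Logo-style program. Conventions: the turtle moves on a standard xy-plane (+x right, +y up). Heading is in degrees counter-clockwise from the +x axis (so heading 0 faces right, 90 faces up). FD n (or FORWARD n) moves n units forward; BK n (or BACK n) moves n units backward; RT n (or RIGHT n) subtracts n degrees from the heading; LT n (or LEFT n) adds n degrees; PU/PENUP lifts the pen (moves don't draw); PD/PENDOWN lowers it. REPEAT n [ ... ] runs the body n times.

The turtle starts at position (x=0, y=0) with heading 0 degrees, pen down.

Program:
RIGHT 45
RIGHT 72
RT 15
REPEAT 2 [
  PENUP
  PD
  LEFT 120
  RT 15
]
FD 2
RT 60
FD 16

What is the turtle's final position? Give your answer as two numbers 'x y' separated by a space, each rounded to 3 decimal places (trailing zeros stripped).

Answer: 15.633 6.901

Derivation:
Executing turtle program step by step:
Start: pos=(0,0), heading=0, pen down
RT 45: heading 0 -> 315
RT 72: heading 315 -> 243
RT 15: heading 243 -> 228
REPEAT 2 [
  -- iteration 1/2 --
  PU: pen up
  PD: pen down
  LT 120: heading 228 -> 348
  RT 15: heading 348 -> 333
  -- iteration 2/2 --
  PU: pen up
  PD: pen down
  LT 120: heading 333 -> 93
  RT 15: heading 93 -> 78
]
FD 2: (0,0) -> (0.416,1.956) [heading=78, draw]
RT 60: heading 78 -> 18
FD 16: (0.416,1.956) -> (15.633,6.901) [heading=18, draw]
Final: pos=(15.633,6.901), heading=18, 2 segment(s) drawn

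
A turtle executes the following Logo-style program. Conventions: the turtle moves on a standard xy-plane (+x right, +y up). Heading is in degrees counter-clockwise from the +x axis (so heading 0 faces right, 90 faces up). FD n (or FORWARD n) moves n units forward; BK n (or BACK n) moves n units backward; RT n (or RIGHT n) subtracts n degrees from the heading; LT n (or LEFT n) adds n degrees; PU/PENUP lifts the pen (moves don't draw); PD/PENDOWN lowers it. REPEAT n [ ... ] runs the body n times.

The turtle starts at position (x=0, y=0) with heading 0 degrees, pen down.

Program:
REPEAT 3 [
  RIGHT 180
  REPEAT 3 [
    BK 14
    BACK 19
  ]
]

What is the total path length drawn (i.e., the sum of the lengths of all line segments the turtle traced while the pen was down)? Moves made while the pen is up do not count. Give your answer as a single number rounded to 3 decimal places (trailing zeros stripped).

Answer: 297

Derivation:
Executing turtle program step by step:
Start: pos=(0,0), heading=0, pen down
REPEAT 3 [
  -- iteration 1/3 --
  RT 180: heading 0 -> 180
  REPEAT 3 [
    -- iteration 1/3 --
    BK 14: (0,0) -> (14,0) [heading=180, draw]
    BK 19: (14,0) -> (33,0) [heading=180, draw]
    -- iteration 2/3 --
    BK 14: (33,0) -> (47,0) [heading=180, draw]
    BK 19: (47,0) -> (66,0) [heading=180, draw]
    -- iteration 3/3 --
    BK 14: (66,0) -> (80,0) [heading=180, draw]
    BK 19: (80,0) -> (99,0) [heading=180, draw]
  ]
  -- iteration 2/3 --
  RT 180: heading 180 -> 0
  REPEAT 3 [
    -- iteration 1/3 --
    BK 14: (99,0) -> (85,0) [heading=0, draw]
    BK 19: (85,0) -> (66,0) [heading=0, draw]
    -- iteration 2/3 --
    BK 14: (66,0) -> (52,0) [heading=0, draw]
    BK 19: (52,0) -> (33,0) [heading=0, draw]
    -- iteration 3/3 --
    BK 14: (33,0) -> (19,0) [heading=0, draw]
    BK 19: (19,0) -> (0,0) [heading=0, draw]
  ]
  -- iteration 3/3 --
  RT 180: heading 0 -> 180
  REPEAT 3 [
    -- iteration 1/3 --
    BK 14: (0,0) -> (14,0) [heading=180, draw]
    BK 19: (14,0) -> (33,0) [heading=180, draw]
    -- iteration 2/3 --
    BK 14: (33,0) -> (47,0) [heading=180, draw]
    BK 19: (47,0) -> (66,0) [heading=180, draw]
    -- iteration 3/3 --
    BK 14: (66,0) -> (80,0) [heading=180, draw]
    BK 19: (80,0) -> (99,0) [heading=180, draw]
  ]
]
Final: pos=(99,0), heading=180, 18 segment(s) drawn

Segment lengths:
  seg 1: (0,0) -> (14,0), length = 14
  seg 2: (14,0) -> (33,0), length = 19
  seg 3: (33,0) -> (47,0), length = 14
  seg 4: (47,0) -> (66,0), length = 19
  seg 5: (66,0) -> (80,0), length = 14
  seg 6: (80,0) -> (99,0), length = 19
  seg 7: (99,0) -> (85,0), length = 14
  seg 8: (85,0) -> (66,0), length = 19
  seg 9: (66,0) -> (52,0), length = 14
  seg 10: (52,0) -> (33,0), length = 19
  seg 11: (33,0) -> (19,0), length = 14
  seg 12: (19,0) -> (0,0), length = 19
  seg 13: (0,0) -> (14,0), length = 14
  seg 14: (14,0) -> (33,0), length = 19
  seg 15: (33,0) -> (47,0), length = 14
  seg 16: (47,0) -> (66,0), length = 19
  seg 17: (66,0) -> (80,0), length = 14
  seg 18: (80,0) -> (99,0), length = 19
Total = 297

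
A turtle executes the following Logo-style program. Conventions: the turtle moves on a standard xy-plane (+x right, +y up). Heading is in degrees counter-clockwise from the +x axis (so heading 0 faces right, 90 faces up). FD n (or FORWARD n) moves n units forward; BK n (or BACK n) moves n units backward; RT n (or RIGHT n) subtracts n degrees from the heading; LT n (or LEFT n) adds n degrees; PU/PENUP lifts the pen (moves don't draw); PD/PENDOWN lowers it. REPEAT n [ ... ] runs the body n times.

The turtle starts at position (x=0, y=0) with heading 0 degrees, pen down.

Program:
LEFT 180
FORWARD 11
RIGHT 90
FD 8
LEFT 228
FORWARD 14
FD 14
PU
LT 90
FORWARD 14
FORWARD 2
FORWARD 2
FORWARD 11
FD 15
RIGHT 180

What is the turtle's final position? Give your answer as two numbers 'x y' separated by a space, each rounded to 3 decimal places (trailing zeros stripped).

Executing turtle program step by step:
Start: pos=(0,0), heading=0, pen down
LT 180: heading 0 -> 180
FD 11: (0,0) -> (-11,0) [heading=180, draw]
RT 90: heading 180 -> 90
FD 8: (-11,0) -> (-11,8) [heading=90, draw]
LT 228: heading 90 -> 318
FD 14: (-11,8) -> (-0.596,-1.368) [heading=318, draw]
FD 14: (-0.596,-1.368) -> (9.808,-10.736) [heading=318, draw]
PU: pen up
LT 90: heading 318 -> 48
FD 14: (9.808,-10.736) -> (19.176,-0.332) [heading=48, move]
FD 2: (19.176,-0.332) -> (20.514,1.155) [heading=48, move]
FD 2: (20.514,1.155) -> (21.852,2.641) [heading=48, move]
FD 11: (21.852,2.641) -> (29.213,10.816) [heading=48, move]
FD 15: (29.213,10.816) -> (39.25,21.963) [heading=48, move]
RT 180: heading 48 -> 228
Final: pos=(39.25,21.963), heading=228, 4 segment(s) drawn

Answer: 39.25 21.963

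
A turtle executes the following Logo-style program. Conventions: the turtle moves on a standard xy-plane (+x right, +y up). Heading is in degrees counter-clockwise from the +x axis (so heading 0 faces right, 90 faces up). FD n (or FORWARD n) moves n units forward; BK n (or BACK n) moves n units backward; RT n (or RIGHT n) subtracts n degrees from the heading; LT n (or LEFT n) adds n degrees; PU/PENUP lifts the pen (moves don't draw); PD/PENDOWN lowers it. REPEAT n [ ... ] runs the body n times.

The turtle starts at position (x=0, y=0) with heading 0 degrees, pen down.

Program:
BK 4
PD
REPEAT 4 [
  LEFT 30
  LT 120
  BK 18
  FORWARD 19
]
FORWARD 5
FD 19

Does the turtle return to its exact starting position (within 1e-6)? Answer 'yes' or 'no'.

Executing turtle program step by step:
Start: pos=(0,0), heading=0, pen down
BK 4: (0,0) -> (-4,0) [heading=0, draw]
PD: pen down
REPEAT 4 [
  -- iteration 1/4 --
  LT 30: heading 0 -> 30
  LT 120: heading 30 -> 150
  BK 18: (-4,0) -> (11.588,-9) [heading=150, draw]
  FD 19: (11.588,-9) -> (-4.866,0.5) [heading=150, draw]
  -- iteration 2/4 --
  LT 30: heading 150 -> 180
  LT 120: heading 180 -> 300
  BK 18: (-4.866,0.5) -> (-13.866,16.088) [heading=300, draw]
  FD 19: (-13.866,16.088) -> (-4.366,-0.366) [heading=300, draw]
  -- iteration 3/4 --
  LT 30: heading 300 -> 330
  LT 120: heading 330 -> 90
  BK 18: (-4.366,-0.366) -> (-4.366,-18.366) [heading=90, draw]
  FD 19: (-4.366,-18.366) -> (-4.366,0.634) [heading=90, draw]
  -- iteration 4/4 --
  LT 30: heading 90 -> 120
  LT 120: heading 120 -> 240
  BK 18: (-4.366,0.634) -> (4.634,16.222) [heading=240, draw]
  FD 19: (4.634,16.222) -> (-4.866,-0.232) [heading=240, draw]
]
FD 5: (-4.866,-0.232) -> (-7.366,-4.562) [heading=240, draw]
FD 19: (-7.366,-4.562) -> (-16.866,-21.017) [heading=240, draw]
Final: pos=(-16.866,-21.017), heading=240, 11 segment(s) drawn

Start position: (0, 0)
Final position: (-16.866, -21.017)
Distance = 26.947; >= 1e-6 -> NOT closed

Answer: no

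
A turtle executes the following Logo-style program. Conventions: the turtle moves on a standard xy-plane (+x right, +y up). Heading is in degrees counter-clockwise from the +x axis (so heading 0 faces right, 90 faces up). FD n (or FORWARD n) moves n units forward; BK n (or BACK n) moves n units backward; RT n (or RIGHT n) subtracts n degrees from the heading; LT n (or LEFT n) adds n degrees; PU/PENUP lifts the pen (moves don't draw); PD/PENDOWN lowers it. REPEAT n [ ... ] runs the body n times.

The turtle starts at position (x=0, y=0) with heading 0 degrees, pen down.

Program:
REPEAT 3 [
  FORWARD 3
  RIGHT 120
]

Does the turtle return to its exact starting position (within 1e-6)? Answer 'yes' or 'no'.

Answer: yes

Derivation:
Executing turtle program step by step:
Start: pos=(0,0), heading=0, pen down
REPEAT 3 [
  -- iteration 1/3 --
  FD 3: (0,0) -> (3,0) [heading=0, draw]
  RT 120: heading 0 -> 240
  -- iteration 2/3 --
  FD 3: (3,0) -> (1.5,-2.598) [heading=240, draw]
  RT 120: heading 240 -> 120
  -- iteration 3/3 --
  FD 3: (1.5,-2.598) -> (0,0) [heading=120, draw]
  RT 120: heading 120 -> 0
]
Final: pos=(0,0), heading=0, 3 segment(s) drawn

Start position: (0, 0)
Final position: (0, 0)
Distance = 0; < 1e-6 -> CLOSED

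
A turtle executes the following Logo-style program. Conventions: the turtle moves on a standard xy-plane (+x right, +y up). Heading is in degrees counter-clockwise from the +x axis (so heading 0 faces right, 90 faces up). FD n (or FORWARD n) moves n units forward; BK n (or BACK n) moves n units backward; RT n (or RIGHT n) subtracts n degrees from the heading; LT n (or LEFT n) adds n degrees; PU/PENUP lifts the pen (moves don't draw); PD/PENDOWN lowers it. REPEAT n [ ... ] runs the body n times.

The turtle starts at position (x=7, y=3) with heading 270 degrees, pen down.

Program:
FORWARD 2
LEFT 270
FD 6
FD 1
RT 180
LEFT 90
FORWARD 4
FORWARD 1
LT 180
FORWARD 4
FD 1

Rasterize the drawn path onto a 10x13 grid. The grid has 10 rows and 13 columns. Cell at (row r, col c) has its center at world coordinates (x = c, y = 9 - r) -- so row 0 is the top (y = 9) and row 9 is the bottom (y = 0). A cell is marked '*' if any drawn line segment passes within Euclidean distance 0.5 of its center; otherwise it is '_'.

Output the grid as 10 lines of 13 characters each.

Answer: _____________
_____________
_____________
*____________
*____________
*____________
*______*_____
*______*_____
********_____
_____________

Derivation:
Segment 0: (7,3) -> (7,1)
Segment 1: (7,1) -> (1,1)
Segment 2: (1,1) -> (0,1)
Segment 3: (0,1) -> (0,5)
Segment 4: (0,5) -> (0,6)
Segment 5: (0,6) -> (-0,2)
Segment 6: (-0,2) -> (-0,1)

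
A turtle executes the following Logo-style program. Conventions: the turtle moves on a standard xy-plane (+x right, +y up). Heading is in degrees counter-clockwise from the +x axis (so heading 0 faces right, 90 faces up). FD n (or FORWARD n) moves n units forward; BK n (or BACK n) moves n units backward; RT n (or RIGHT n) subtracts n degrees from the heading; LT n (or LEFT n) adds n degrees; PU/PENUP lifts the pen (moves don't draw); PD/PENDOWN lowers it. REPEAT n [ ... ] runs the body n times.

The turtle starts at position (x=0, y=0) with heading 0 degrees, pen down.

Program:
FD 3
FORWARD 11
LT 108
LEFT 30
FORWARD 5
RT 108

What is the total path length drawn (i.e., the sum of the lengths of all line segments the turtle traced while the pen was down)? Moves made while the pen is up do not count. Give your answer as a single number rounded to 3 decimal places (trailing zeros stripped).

Executing turtle program step by step:
Start: pos=(0,0), heading=0, pen down
FD 3: (0,0) -> (3,0) [heading=0, draw]
FD 11: (3,0) -> (14,0) [heading=0, draw]
LT 108: heading 0 -> 108
LT 30: heading 108 -> 138
FD 5: (14,0) -> (10.284,3.346) [heading=138, draw]
RT 108: heading 138 -> 30
Final: pos=(10.284,3.346), heading=30, 3 segment(s) drawn

Segment lengths:
  seg 1: (0,0) -> (3,0), length = 3
  seg 2: (3,0) -> (14,0), length = 11
  seg 3: (14,0) -> (10.284,3.346), length = 5
Total = 19

Answer: 19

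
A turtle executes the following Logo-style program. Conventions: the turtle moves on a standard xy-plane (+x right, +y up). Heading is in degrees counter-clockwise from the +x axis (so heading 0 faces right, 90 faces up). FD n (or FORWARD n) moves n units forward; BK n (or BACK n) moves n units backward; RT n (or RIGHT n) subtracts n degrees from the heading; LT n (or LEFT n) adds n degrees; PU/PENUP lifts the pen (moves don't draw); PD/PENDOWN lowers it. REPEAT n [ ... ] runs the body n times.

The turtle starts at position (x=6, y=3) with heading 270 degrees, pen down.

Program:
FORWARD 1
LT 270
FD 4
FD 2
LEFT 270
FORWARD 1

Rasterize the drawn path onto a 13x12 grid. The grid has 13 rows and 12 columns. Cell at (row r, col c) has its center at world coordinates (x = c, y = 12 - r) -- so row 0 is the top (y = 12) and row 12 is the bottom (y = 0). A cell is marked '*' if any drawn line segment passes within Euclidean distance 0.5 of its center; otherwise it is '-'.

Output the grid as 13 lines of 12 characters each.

Segment 0: (6,3) -> (6,2)
Segment 1: (6,2) -> (2,2)
Segment 2: (2,2) -> (0,2)
Segment 3: (0,2) -> (0,3)

Answer: ------------
------------
------------
------------
------------
------------
------------
------------
------------
*-----*-----
*******-----
------------
------------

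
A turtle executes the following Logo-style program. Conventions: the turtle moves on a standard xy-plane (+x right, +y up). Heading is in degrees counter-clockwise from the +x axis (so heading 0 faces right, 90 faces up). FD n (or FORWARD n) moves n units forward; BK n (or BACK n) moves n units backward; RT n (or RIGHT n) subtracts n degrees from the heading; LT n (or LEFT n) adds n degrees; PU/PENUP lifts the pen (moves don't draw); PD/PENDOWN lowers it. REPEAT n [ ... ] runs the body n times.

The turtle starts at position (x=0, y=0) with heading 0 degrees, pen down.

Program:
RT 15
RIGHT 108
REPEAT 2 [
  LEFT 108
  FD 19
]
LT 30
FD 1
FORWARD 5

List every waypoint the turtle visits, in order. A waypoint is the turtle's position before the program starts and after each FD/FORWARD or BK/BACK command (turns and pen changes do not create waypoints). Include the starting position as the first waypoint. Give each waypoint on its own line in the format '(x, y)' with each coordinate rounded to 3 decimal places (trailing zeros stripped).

Executing turtle program step by step:
Start: pos=(0,0), heading=0, pen down
RT 15: heading 0 -> 345
RT 108: heading 345 -> 237
REPEAT 2 [
  -- iteration 1/2 --
  LT 108: heading 237 -> 345
  FD 19: (0,0) -> (18.353,-4.918) [heading=345, draw]
  -- iteration 2/2 --
  LT 108: heading 345 -> 93
  FD 19: (18.353,-4.918) -> (17.358,14.056) [heading=93, draw]
]
LT 30: heading 93 -> 123
FD 1: (17.358,14.056) -> (16.814,14.895) [heading=123, draw]
FD 5: (16.814,14.895) -> (14.09,19.088) [heading=123, draw]
Final: pos=(14.09,19.088), heading=123, 4 segment(s) drawn
Waypoints (5 total):
(0, 0)
(18.353, -4.918)
(17.358, 14.056)
(16.814, 14.895)
(14.09, 19.088)

Answer: (0, 0)
(18.353, -4.918)
(17.358, 14.056)
(16.814, 14.895)
(14.09, 19.088)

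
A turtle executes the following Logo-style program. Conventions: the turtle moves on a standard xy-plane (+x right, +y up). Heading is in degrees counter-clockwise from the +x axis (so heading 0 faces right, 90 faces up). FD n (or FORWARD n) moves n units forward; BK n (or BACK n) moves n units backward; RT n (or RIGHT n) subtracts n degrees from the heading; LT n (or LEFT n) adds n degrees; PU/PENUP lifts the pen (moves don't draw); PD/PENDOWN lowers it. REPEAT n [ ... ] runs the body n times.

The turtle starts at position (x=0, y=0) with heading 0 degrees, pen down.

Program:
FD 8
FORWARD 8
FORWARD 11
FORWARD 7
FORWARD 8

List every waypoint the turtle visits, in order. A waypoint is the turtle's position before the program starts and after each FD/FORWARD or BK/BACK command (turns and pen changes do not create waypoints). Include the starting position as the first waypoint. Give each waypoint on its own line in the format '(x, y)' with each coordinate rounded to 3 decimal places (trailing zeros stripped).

Executing turtle program step by step:
Start: pos=(0,0), heading=0, pen down
FD 8: (0,0) -> (8,0) [heading=0, draw]
FD 8: (8,0) -> (16,0) [heading=0, draw]
FD 11: (16,0) -> (27,0) [heading=0, draw]
FD 7: (27,0) -> (34,0) [heading=0, draw]
FD 8: (34,0) -> (42,0) [heading=0, draw]
Final: pos=(42,0), heading=0, 5 segment(s) drawn
Waypoints (6 total):
(0, 0)
(8, 0)
(16, 0)
(27, 0)
(34, 0)
(42, 0)

Answer: (0, 0)
(8, 0)
(16, 0)
(27, 0)
(34, 0)
(42, 0)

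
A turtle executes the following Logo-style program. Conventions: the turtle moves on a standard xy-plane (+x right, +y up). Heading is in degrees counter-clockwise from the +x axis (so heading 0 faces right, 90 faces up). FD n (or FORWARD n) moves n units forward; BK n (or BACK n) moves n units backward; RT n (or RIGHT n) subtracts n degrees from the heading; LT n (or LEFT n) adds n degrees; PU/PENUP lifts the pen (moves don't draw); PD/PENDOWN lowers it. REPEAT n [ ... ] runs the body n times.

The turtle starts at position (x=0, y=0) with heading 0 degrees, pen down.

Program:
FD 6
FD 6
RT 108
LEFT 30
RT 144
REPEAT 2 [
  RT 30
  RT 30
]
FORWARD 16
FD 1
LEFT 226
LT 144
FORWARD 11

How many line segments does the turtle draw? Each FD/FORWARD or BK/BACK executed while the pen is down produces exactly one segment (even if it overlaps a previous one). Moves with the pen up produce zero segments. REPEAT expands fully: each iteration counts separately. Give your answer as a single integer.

Answer: 5

Derivation:
Executing turtle program step by step:
Start: pos=(0,0), heading=0, pen down
FD 6: (0,0) -> (6,0) [heading=0, draw]
FD 6: (6,0) -> (12,0) [heading=0, draw]
RT 108: heading 0 -> 252
LT 30: heading 252 -> 282
RT 144: heading 282 -> 138
REPEAT 2 [
  -- iteration 1/2 --
  RT 30: heading 138 -> 108
  RT 30: heading 108 -> 78
  -- iteration 2/2 --
  RT 30: heading 78 -> 48
  RT 30: heading 48 -> 18
]
FD 16: (12,0) -> (27.217,4.944) [heading=18, draw]
FD 1: (27.217,4.944) -> (28.168,5.253) [heading=18, draw]
LT 226: heading 18 -> 244
LT 144: heading 244 -> 28
FD 11: (28.168,5.253) -> (37.88,10.417) [heading=28, draw]
Final: pos=(37.88,10.417), heading=28, 5 segment(s) drawn
Segments drawn: 5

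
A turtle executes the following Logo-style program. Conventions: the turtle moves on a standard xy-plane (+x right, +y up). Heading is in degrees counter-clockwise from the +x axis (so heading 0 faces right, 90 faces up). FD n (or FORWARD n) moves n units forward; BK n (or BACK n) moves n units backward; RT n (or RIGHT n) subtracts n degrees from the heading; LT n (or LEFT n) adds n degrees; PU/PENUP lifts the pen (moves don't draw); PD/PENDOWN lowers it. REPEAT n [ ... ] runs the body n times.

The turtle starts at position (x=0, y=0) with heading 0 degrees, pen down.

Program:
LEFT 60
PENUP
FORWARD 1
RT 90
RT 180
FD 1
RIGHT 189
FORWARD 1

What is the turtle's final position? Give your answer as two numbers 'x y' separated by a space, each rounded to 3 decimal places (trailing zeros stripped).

Executing turtle program step by step:
Start: pos=(0,0), heading=0, pen down
LT 60: heading 0 -> 60
PU: pen up
FD 1: (0,0) -> (0.5,0.866) [heading=60, move]
RT 90: heading 60 -> 330
RT 180: heading 330 -> 150
FD 1: (0.5,0.866) -> (-0.366,1.366) [heading=150, move]
RT 189: heading 150 -> 321
FD 1: (-0.366,1.366) -> (0.411,0.737) [heading=321, move]
Final: pos=(0.411,0.737), heading=321, 0 segment(s) drawn

Answer: 0.411 0.737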